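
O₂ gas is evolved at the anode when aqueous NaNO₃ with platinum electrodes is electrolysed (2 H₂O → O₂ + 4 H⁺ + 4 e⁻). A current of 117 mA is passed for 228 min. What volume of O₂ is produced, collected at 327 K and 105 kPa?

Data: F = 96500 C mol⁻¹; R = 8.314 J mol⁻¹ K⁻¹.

Q = I·t = 0.1170 A × 13680 s = 1601 C.
n(e⁻) = Q/F = 1601 / 96500 = 0.01659 mol.
4 electrons are transferred per O₂ molecule, so n(O₂) = 0.01659 / 4 = 0.004147 mol.
V = nRT/P = (0.004147 × 8.314 × 327) / (105 × 10³ Pa) = 1.07 × 10⁻⁴ m³ = 0.107 L.

0.107 L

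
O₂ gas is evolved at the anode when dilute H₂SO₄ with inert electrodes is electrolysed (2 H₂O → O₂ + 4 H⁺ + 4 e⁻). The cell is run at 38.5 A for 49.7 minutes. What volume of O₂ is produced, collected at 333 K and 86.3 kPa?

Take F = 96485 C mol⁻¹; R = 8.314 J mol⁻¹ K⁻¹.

Q = I·t = 38.50 A × 2982.0 s = 114800 C.
n(e⁻) = Q/F = 114800 / 96485 = 1.190 mol.
4 electrons are transferred per O₂ molecule, so n(O₂) = 1.190 / 4 = 0.2975 mol.
V = nRT/P = (0.2975 × 8.314 × 333) / (86.3 × 10³ Pa) = 0.00954 m³ = 9.54 L.

9.54 L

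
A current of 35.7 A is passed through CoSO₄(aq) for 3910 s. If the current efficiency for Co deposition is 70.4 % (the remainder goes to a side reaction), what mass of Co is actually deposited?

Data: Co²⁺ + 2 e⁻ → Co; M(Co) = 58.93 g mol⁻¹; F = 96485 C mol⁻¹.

30.0 g

Q = I·t = 35.70 × 3910.0 = 139600 C.
n(e⁻) = 139600/96485 = 1.447 mol; theoretically n(Co) = 1.447/2 = 0.7234 mol, m_theo = 42.63 g.
At 70.4 % efficiency, m_actual = 0.704 × 42.63 = 30.0 g.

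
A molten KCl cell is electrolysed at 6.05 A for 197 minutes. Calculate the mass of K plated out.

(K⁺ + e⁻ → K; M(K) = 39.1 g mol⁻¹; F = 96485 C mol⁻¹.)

Q = I·t = 6.050 A × 11820 s = 71510 C.
n(e⁻) = Q/F = 71510 / 96485 = 0.7412 mol.
K⁺ + e⁻ → K, so n(K) = n(e⁻)/1 = 0.7412 mol.
m = n·M = 0.7412 × 39.1 = 29.0 g.

29.0 g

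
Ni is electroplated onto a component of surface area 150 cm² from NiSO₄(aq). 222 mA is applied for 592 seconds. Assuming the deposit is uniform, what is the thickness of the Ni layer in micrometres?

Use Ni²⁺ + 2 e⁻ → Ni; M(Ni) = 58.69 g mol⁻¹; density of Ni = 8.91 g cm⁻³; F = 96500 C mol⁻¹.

0.299 μm

Q = I·t = 0.2220 × 592.00 = 131.4 C; n(e⁻) = 0.001362 mol.
n(Ni) = n(e⁻)/2 = 0.0006810 mol, so m = 0.0006810 × 58.69 = 0.03997 g.
Volume = m/ρ = 0.03997 / 8.91 = 0.004485 cm³.
Thickness = V/A = 0.004485 / 150 = 2.99 × 10⁻⁵ cm = 0.299 μm.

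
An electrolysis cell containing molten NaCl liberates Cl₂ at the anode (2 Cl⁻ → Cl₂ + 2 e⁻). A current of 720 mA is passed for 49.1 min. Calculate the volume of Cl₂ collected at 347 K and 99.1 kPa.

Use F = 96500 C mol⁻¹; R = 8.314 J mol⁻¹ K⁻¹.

0.320 L

Q = I·t = 0.7200 A × 2946.0 s = 2121 C.
n(e⁻) = Q/F = 2121 / 96500 = 0.02198 mol.
2 electrons are transferred per Cl₂ molecule, so n(Cl₂) = 0.02198 / 2 = 0.01099 mol.
V = nRT/P = (0.01099 × 8.314 × 347) / (99.1 × 10³ Pa) = 3.20 × 10⁻⁴ m³ = 0.320 L.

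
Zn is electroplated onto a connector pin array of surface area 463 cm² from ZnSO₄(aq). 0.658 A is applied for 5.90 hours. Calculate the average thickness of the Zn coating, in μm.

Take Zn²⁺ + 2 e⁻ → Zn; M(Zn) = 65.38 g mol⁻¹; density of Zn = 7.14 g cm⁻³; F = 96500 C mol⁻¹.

14.3 μm

Q = I·t = 0.6580 × 21240 = 13980 C; n(e⁻) = 0.1448 mol.
n(Zn) = n(e⁻)/2 = 0.07241 mol, so m = 0.07241 × 65.38 = 4.734 g.
Volume = m/ρ = 4.734 / 7.14 = 0.6631 cm³.
Thickness = V/A = 0.6631 / 463 = 0.00143 cm = 14.3 μm.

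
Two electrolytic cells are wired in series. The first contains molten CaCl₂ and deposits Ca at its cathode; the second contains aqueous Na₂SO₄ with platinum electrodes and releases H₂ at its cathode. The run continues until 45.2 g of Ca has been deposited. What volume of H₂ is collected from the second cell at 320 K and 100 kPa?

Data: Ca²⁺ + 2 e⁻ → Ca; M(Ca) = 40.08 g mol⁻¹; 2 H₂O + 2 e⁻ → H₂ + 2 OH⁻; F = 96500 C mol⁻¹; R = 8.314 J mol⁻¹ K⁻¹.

n(Ca) = 45.2 / 40.08 = 1.128 mol, so n(e⁻) = 2 × 1.128 = 2.255 mol.
The cells are in series, so the same 2.255 mol of electrons passes through the second cell.
2 H₂O + 2 e⁻ → H₂ + 2 OH⁻ — 2 mol e⁻ per mol H₂, so n(H₂) = 2.255/2 = 1.128 mol.
V = nRT/P = (1.128 × 8.314 × 320) / (100 × 10³) = 0.0300 m³ = 30.0 L.

30.0 L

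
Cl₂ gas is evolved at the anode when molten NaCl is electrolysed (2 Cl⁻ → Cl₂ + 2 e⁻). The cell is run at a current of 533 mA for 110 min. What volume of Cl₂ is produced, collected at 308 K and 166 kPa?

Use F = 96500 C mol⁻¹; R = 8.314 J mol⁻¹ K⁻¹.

Q = I·t = 0.5330 A × 6600.0 s = 3518 C.
n(e⁻) = Q/F = 3518 / 96500 = 0.03645 mol.
2 electrons are transferred per Cl₂ molecule, so n(Cl₂) = 0.03645 / 2 = 0.01823 mol.
V = nRT/P = (0.01823 × 8.314 × 308) / (166 × 10³ Pa) = 2.81 × 10⁻⁴ m³ = 0.281 L.

0.281 L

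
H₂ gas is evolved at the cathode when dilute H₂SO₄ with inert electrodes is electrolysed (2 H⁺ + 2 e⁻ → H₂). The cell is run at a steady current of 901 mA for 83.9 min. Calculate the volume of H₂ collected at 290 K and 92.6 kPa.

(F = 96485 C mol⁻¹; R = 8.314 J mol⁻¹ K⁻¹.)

Q = I·t = 0.9010 A × 5034.0 s = 4536 C.
n(e⁻) = Q/F = 4536 / 96485 = 0.04701 mol.
2 electrons are transferred per H₂ molecule, so n(H₂) = 0.04701 / 2 = 0.02350 mol.
V = nRT/P = (0.02350 × 8.314 × 290) / (92.6 × 10³ Pa) = 6.12 × 10⁻⁴ m³ = 0.612 L.

0.612 L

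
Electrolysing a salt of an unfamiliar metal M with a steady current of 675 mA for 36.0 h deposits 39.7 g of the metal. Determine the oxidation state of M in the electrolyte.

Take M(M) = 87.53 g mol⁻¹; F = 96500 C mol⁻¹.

+2

Q = I·t = 0.6750 A × 129600 s = 87480 C, so n(e⁻) = 87480/96500 = 0.9065 mol.
n(M) deposited = 39.7 / 87.53 = 0.4536 mol.
Electrons per atom = n(e⁻)/n(M) = 0.9065 / 0.4536 = 2.00 ≈ 2, so the ion is M²⁺.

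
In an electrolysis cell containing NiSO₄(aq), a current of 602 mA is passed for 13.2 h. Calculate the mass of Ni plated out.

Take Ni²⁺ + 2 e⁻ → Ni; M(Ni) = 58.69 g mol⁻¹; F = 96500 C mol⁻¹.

Q = I·t = 0.6020 A × 47520 s = 28610 C.
n(e⁻) = Q/F = 28610 / 96500 = 0.2964 mol.
Ni²⁺ + 2 e⁻ → Ni, so n(Ni) = n(e⁻)/2 = 0.1482 mol.
m = n·M = 0.1482 × 58.69 = 8.70 g.

8.70 g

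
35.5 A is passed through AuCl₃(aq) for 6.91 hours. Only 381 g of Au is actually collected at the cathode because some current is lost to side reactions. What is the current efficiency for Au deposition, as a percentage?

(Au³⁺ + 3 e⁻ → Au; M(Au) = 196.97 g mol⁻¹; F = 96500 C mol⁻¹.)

Q = I·t = 35.50 × 24876 = 883100 C; n(e⁻) = 883100/96500 = 9.151 mol.
Theoretical n(Au) = n(e⁻)/3 = 3.050 mol, i.e. m_theo = 3.050 × 196.97 = 600.8 g.
Efficiency = m_actual / m_theo = 381 / 600.8 = 63.4 %.

63.4 %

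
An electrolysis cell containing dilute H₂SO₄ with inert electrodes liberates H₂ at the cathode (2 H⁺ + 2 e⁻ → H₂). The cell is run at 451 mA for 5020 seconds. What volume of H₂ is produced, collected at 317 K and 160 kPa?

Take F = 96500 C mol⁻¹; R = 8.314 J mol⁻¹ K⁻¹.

0.193 L

Q = I·t = 0.4510 A × 5020.0 s = 2264 C.
n(e⁻) = Q/F = 2264 / 96500 = 0.02346 mol.
2 electrons are transferred per H₂ molecule, so n(H₂) = 0.02346 / 2 = 0.01173 mol.
V = nRT/P = (0.01173 × 8.314 × 317) / (160 × 10³ Pa) = 1.93 × 10⁻⁴ m³ = 0.193 L.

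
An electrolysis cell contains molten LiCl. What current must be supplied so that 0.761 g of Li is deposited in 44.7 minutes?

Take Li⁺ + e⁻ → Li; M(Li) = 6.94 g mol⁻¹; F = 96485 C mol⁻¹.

n(Li) = 0.761 / 6.94 = 0.1097 mol.
n(e⁻) = 1 × 0.1097 = 0.1097 mol.
Q = n(e⁻)·F = 0.1097 × 96485 = 10580 C.
I = Q/t = 10580 / 2682.0 s = 3.94 A.

3.94 A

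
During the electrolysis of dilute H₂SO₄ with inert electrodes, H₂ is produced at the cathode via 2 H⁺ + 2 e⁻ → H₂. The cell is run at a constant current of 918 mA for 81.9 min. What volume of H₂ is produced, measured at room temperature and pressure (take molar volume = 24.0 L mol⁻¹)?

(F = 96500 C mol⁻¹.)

0.561 L

Q = I·t = 0.9180 A × 4914.0 s = 4511 C.
n(e⁻) = Q/F = 4511 / 96500 = 0.04675 mol.
2 electrons are transferred per H₂ molecule, so n(H₂) = 0.04675 / 2 = 0.02337 mol.
V = n × V_m = 0.02337 × 24.0 = 0.561 L.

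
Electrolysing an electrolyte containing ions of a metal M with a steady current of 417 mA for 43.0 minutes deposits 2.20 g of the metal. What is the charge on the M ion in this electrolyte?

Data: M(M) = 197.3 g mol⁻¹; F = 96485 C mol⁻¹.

Q = I·t = 0.4170 A × 2580.0 s = 1076 C, so n(e⁻) = 1076/96485 = 0.01115 mol.
n(M) deposited = 2.20 / 197.3 = 0.01115 mol.
Electrons per atom = n(e⁻)/n(M) = 0.01115 / 0.01115 = 1.00 ≈ 1, so the ion is M⁺.

+1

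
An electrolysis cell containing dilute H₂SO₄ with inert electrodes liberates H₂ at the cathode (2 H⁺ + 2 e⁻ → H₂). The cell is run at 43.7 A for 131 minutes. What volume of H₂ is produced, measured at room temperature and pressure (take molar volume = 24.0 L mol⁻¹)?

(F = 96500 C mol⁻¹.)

42.7 L

Q = I·t = 43.70 A × 7860.0 s = 343500 C.
n(e⁻) = Q/F = 343500 / 96500 = 3.559 mol.
2 electrons are transferred per H₂ molecule, so n(H₂) = 3.559 / 2 = 1.780 mol.
V = n × V_m = 1.780 × 24.0 = 42.7 L.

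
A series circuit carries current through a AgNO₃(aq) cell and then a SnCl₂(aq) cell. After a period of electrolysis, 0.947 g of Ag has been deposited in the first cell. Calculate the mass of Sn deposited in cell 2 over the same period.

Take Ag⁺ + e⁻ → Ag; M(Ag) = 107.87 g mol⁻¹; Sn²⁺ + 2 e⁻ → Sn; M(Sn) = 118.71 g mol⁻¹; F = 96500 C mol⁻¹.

0.521 g

n(Ag) = 0.947 / 107.87 = 0.008779 mol.
Since Ag⁺ + e⁻ → Ag, n(e⁻) passed = 1 × 0.008779 = 0.008779 mol.
Cells in series carry the same charge, so the same 0.008779 mol of electrons passes through cell 2.
Sn²⁺ + 2 e⁻ → Sn, so n(Sn) = 0.008779 / 2 = 0.004390 mol.
m(Sn) = 0.004390 × 118.71 = 0.521 g.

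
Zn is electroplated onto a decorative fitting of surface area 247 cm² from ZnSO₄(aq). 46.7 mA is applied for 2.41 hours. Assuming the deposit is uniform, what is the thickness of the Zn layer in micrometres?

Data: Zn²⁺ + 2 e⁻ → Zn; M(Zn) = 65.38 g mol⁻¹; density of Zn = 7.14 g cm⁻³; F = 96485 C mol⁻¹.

0.778 μm

Q = I·t = 0.04670 × 8676.0 = 405.2 C; n(e⁻) = 0.004199 mol.
n(Zn) = n(e⁻)/2 = 0.002100 mol, so m = 0.002100 × 65.38 = 0.1373 g.
Volume = m/ρ = 0.1373 / 7.14 = 0.01923 cm³.
Thickness = V/A = 0.01923 / 247 = 7.78 × 10⁻⁵ cm = 0.778 μm.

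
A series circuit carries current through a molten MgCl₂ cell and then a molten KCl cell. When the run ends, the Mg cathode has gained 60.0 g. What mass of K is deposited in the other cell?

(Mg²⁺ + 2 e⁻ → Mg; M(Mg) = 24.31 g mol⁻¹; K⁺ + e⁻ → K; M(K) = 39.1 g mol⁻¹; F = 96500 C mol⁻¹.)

193 g

n(Mg) = 60.0 / 24.31 = 2.468 mol.
Since Mg²⁺ + 2 e⁻ → Mg, n(e⁻) passed = 2 × 2.468 = 4.936 mol.
Cells in series carry the same charge, so the same 4.936 mol of electrons passes through cell 2.
K⁺ + e⁻ → K, so n(K) = 4.936 / 1 = 4.936 mol.
m(K) = 4.936 × 39.1 = 193 g.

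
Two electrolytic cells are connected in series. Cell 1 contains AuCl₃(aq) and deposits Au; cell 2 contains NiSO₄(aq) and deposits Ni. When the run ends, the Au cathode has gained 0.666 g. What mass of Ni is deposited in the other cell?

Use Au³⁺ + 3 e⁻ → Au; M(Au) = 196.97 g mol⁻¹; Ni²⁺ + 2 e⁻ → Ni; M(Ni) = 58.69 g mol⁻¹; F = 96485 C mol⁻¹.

0.298 g

n(Au) = 0.666 / 196.97 = 0.003381 mol.
Since Au³⁺ + 3 e⁻ → Au, n(e⁻) passed = 3 × 0.003381 = 0.01014 mol.
Cells in series carry the same charge, so the same 0.01014 mol of electrons passes through cell 2.
Ni²⁺ + 2 e⁻ → Ni, so n(Ni) = 0.01014 / 2 = 0.005072 mol.
m(Ni) = 0.005072 × 58.69 = 0.298 g.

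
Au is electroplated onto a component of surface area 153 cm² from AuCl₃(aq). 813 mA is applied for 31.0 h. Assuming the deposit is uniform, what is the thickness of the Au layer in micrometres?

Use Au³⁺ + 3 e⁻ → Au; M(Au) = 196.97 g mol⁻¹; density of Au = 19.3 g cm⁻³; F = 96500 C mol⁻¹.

209 μm

Q = I·t = 0.8130 × 111600 = 90730 C; n(e⁻) = 0.9402 mol.
n(Au) = n(e⁻)/3 = 0.3134 mol, so m = 0.3134 × 196.97 = 61.73 g.
Volume = m/ρ = 61.73 / 19.3 = 3.199 cm³.
Thickness = V/A = 3.199 / 153 = 0.0209 cm = 209 μm.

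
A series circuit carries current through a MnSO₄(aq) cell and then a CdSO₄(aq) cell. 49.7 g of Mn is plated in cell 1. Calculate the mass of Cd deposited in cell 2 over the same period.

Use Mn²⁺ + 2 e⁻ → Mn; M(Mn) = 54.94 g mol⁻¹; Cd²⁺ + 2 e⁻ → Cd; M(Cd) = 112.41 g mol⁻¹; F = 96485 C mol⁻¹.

n(Mn) = 49.7 / 54.94 = 0.9046 mol.
Since Mn²⁺ + 2 e⁻ → Mn, n(e⁻) passed = 2 × 0.9046 = 1.809 mol.
Cells in series carry the same charge, so the same 1.809 mol of electrons passes through cell 2.
Cd²⁺ + 2 e⁻ → Cd, so n(Cd) = 1.809 / 2 = 0.9046 mol.
m(Cd) = 0.9046 × 112.41 = 102 g.

102 g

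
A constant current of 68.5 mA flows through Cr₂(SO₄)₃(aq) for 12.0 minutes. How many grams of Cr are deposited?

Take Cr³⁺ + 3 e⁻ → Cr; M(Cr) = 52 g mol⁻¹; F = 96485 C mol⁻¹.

Q = I·t = 0.06850 A × 720.00 s = 49.32 C.
n(e⁻) = Q/F = 49.32 / 96485 = 0.0005112 mol.
Cr³⁺ + 3 e⁻ → Cr, so n(Cr) = n(e⁻)/3 = 0.0001704 mol.
m = n·M = 0.0001704 × 52 = 0.00886 g.

0.00886 g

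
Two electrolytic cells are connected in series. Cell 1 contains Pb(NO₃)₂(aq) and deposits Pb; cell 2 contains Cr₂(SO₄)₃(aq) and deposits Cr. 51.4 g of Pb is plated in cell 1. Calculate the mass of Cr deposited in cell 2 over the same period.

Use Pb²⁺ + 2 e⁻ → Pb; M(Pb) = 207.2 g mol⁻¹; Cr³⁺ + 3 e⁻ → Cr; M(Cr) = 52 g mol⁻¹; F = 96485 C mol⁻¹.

n(Pb) = 51.4 / 207.2 = 0.2481 mol.
Since Pb²⁺ + 2 e⁻ → Pb, n(e⁻) passed = 2 × 0.2481 = 0.4961 mol.
Cells in series carry the same charge, so the same 0.4961 mol of electrons passes through cell 2.
Cr³⁺ + 3 e⁻ → Cr, so n(Cr) = 0.4961 / 3 = 0.1654 mol.
m(Cr) = 0.1654 × 52 = 8.60 g.

8.60 g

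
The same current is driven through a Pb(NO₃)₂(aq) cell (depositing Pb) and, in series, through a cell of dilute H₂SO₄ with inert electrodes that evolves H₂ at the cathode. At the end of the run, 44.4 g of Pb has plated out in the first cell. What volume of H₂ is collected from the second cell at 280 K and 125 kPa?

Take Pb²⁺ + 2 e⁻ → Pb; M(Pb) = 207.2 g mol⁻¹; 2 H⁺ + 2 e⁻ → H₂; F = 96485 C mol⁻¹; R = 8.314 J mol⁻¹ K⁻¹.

n(Pb) = 44.4 / 207.2 = 0.2143 mol, so n(e⁻) = 2 × 0.2143 = 0.4286 mol.
The cells are in series, so the same 0.4286 mol of electrons passes through the second cell.
2 H⁺ + 2 e⁻ → H₂ — 2 mol e⁻ per mol H₂, so n(H₂) = 0.4286/2 = 0.2143 mol.
V = nRT/P = (0.2143 × 8.314 × 280) / (125 × 10³) = 0.00399 m³ = 3.99 L.

3.99 L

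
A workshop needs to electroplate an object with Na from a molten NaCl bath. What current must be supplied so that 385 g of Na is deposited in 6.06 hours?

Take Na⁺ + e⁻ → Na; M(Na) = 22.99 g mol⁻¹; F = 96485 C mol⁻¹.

n(Na) = 385 / 22.99 = 16.75 mol.
n(e⁻) = 1 × 16.75 = 16.75 mol.
Q = n(e⁻)·F = 16.75 × 96485 = 1616000 C.
I = Q/t = 1616000 / 21816 s = 74.1 A.

74.1 A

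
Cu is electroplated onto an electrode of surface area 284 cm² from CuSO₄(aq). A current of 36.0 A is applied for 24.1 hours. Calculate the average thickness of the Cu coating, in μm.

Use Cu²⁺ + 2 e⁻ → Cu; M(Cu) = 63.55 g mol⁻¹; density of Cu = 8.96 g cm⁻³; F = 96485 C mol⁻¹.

Q = I·t = 36.00 × 86760 = 3123000 C; n(e⁻) = 32.37 mol.
n(Cu) = n(e⁻)/2 = 16.19 mol, so m = 16.19 × 63.55 = 1029 g.
Volume = m/ρ = 1029 / 8.96 = 114.8 cm³.
Thickness = V/A = 114.8 / 284 = 0.404 cm = 4040 μm.

4040 μm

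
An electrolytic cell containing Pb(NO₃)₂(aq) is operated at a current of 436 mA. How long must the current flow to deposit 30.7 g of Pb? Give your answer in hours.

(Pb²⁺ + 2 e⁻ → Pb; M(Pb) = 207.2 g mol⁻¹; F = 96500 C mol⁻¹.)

18.2 h

n(Pb) = m/M = 30.7 / 207.2 = 0.1482 mol.
Each Pb atom requires 2 electrons, so n(e⁻) = 2 × 0.1482 = 0.2963 mol.
Q = n(e⁻)·F = 0.2963 × 96500 = 28600 C.
t = Q/I = 28600 / 0.4360 A = 65590 s = 18.2 h.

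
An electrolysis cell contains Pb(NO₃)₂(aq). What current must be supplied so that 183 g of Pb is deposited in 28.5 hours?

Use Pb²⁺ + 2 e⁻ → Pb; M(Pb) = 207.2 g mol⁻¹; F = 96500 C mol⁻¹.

1.66 A

n(Pb) = 183 / 207.2 = 0.8832 mol.
n(e⁻) = 2 × 0.8832 = 1.766 mol.
Q = n(e⁻)·F = 1.766 × 96500 = 170500 C.
I = Q/t = 170500 / 102600 s = 1.66 A.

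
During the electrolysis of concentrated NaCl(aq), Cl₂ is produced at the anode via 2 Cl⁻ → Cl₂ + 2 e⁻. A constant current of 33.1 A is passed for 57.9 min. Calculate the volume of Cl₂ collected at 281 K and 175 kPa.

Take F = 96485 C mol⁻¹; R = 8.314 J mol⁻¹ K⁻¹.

7.96 L

Q = I·t = 33.10 A × 3474.0 s = 115000 C.
n(e⁻) = Q/F = 115000 / 96485 = 1.192 mol.
2 electrons are transferred per Cl₂ molecule, so n(Cl₂) = 1.192 / 2 = 0.5959 mol.
V = nRT/P = (0.5959 × 8.314 × 281) / (175 × 10³ Pa) = 0.00796 m³ = 7.96 L.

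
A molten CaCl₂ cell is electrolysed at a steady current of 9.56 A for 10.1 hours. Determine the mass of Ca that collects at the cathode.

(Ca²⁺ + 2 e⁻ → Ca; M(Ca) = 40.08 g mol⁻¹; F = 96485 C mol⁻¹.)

Q = I·t = 9.560 A × 36360 s = 347600 C.
n(e⁻) = Q/F = 347600 / 96485 = 3.603 mol.
Ca²⁺ + 2 e⁻ → Ca, so n(Ca) = n(e⁻)/2 = 1.801 mol.
m = n·M = 1.801 × 40.08 = 72.2 g.

72.2 g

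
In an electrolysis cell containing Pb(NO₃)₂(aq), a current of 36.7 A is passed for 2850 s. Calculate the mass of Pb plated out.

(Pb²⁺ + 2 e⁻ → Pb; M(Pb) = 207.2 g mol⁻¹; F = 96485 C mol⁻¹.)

112 g

Q = I·t = 36.70 A × 2850.0 s = 104600 C.
n(e⁻) = Q/F = 104600 / 96485 = 1.084 mol.
Pb²⁺ + 2 e⁻ → Pb, so n(Pb) = n(e⁻)/2 = 0.5420 mol.
m = n·M = 0.5420 × 207.2 = 112 g.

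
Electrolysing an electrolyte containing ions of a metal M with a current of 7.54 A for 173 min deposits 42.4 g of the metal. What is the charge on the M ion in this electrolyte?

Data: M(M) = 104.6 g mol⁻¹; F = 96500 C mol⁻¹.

+2

Q = I·t = 7.540 A × 10380 s = 78270 C, so n(e⁻) = 78270/96500 = 0.8110 mol.
n(M) deposited = 42.4 / 104.6 = 0.4054 mol.
Electrons per atom = n(e⁻)/n(M) = 0.8110 / 0.4054 = 2.00 ≈ 2, so the ion is M²⁺.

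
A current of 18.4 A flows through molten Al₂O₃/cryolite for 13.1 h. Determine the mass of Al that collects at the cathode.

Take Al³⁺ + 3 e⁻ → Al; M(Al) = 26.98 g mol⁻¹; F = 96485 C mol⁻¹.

Q = I·t = 18.40 A × 47160 s = 867700 C.
n(e⁻) = Q/F = 867700 / 96485 = 8.994 mol.
Al³⁺ + 3 e⁻ → Al, so n(Al) = n(e⁻)/3 = 2.998 mol.
m = n·M = 2.998 × 26.98 = 80.9 g.

80.9 g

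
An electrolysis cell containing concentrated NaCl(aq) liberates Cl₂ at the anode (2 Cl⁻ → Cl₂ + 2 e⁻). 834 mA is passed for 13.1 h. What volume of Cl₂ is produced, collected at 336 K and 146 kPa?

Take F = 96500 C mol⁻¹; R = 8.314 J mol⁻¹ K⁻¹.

3.90 L

Q = I·t = 0.8340 A × 47160 s = 39330 C.
n(e⁻) = Q/F = 39330 / 96500 = 0.4076 mol.
2 electrons are transferred per Cl₂ molecule, so n(Cl₂) = 0.4076 / 2 = 0.2038 mol.
V = nRT/P = (0.2038 × 8.314 × 336) / (146 × 10³ Pa) = 0.00390 m³ = 3.90 L.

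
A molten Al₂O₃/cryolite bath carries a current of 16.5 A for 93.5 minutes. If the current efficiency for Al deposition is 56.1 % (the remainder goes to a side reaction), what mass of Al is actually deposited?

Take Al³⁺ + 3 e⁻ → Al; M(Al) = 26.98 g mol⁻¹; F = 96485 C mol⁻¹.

4.84 g

Q = I·t = 16.50 × 5610.0 = 92560 C.
n(e⁻) = 92560/96485 = 0.9594 mol; theoretically n(Al) = 0.9594/3 = 0.3198 mol, m_theo = 8.628 g.
At 56.1 % efficiency, m_actual = 0.561 × 8.628 = 4.84 g.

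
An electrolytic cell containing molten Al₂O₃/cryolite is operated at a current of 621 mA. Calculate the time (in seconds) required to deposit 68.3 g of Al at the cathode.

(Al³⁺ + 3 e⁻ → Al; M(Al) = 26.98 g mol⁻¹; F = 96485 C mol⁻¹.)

1.18 × 10⁶ s

n(Al) = m/M = 68.3 / 26.98 = 2.532 mol.
Each Al atom requires 3 electrons, so n(e⁻) = 3 × 2.532 = 7.595 mol.
Q = n(e⁻)·F = 7.595 × 96485 = 732800 C.
t = Q/I = 732800 / 0.6210 A = 1180000 s.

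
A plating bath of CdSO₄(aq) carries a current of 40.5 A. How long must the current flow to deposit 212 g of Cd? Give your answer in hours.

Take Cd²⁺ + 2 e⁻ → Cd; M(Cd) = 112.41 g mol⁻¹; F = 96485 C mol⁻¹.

n(Cd) = m/M = 212 / 112.41 = 1.886 mol.
Each Cd atom requires 2 electrons, so n(e⁻) = 2 × 1.886 = 3.772 mol.
Q = n(e⁻)·F = 3.772 × 96485 = 363900 C.
t = Q/I = 363900 / 40.50 A = 8986 s = 2.50 h.

2.50 h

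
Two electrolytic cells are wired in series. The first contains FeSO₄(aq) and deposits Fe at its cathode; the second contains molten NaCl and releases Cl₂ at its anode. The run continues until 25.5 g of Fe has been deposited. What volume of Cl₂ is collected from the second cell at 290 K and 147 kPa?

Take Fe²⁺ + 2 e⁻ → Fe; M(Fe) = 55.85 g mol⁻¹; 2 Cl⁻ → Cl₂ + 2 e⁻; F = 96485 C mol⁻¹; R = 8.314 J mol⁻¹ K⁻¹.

n(Fe) = 25.5 / 55.85 = 0.4566 mol, so n(e⁻) = 2 × 0.4566 = 0.9132 mol.
The cells are in series, so the same 0.9132 mol of electrons passes through the second cell.
2 Cl⁻ → Cl₂ + 2 e⁻ — 2 mol e⁻ per mol Cl₂, so n(Cl₂) = 0.9132/2 = 0.4566 mol.
V = nRT/P = (0.4566 × 8.314 × 290) / (147 × 10³) = 0.00749 m³ = 7.49 L.

7.49 L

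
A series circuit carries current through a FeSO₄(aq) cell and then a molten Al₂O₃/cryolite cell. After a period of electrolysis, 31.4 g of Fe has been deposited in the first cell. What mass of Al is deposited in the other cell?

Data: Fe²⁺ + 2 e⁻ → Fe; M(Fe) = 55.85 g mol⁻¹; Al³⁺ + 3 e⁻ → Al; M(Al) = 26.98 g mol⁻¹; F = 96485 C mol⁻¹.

n(Fe) = 31.4 / 55.85 = 0.5622 mol.
Since Fe²⁺ + 2 e⁻ → Fe, n(e⁻) passed = 2 × 0.5622 = 1.124 mol.
Cells in series carry the same charge, so the same 1.124 mol of electrons passes through cell 2.
Al³⁺ + 3 e⁻ → Al, so n(Al) = 1.124 / 3 = 0.3748 mol.
m(Al) = 0.3748 × 26.98 = 10.1 g.

10.1 g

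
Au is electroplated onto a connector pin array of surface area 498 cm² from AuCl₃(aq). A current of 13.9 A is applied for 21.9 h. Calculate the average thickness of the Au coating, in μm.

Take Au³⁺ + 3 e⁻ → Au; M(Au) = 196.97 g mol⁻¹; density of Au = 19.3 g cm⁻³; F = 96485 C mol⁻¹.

Q = I·t = 13.90 × 78840 = 1096000 C; n(e⁻) = 11.36 mol.
n(Au) = n(e⁻)/3 = 3.786 mol, so m = 3.786 × 196.97 = 745.7 g.
Volume = m/ρ = 745.7 / 19.3 = 38.64 cm³.
Thickness = V/A = 38.64 / 498 = 0.0776 cm = 776 μm.

776 μm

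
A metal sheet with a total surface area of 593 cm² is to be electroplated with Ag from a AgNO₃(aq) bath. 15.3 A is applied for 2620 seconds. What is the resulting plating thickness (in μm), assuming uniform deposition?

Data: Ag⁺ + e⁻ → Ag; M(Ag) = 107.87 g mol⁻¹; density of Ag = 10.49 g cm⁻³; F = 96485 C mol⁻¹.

72.0 μm

Q = I·t = 15.30 × 2620.0 = 40090 C; n(e⁻) = 0.4155 mol.
n(Ag) = n(e⁻)/1 = 0.4155 mol, so m = 0.4155 × 107.87 = 44.82 g.
Volume = m/ρ = 44.82 / 10.49 = 4.272 cm³.
Thickness = V/A = 4.272 / 593 = 0.00720 cm = 72.0 μm.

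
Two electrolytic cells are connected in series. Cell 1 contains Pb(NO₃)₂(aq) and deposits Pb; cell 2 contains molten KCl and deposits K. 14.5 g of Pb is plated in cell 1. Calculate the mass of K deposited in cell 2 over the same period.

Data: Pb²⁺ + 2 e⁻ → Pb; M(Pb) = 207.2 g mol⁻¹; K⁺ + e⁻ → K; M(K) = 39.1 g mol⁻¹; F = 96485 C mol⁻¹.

n(Pb) = 14.5 / 207.2 = 0.06998 mol.
Since Pb²⁺ + 2 e⁻ → Pb, n(e⁻) passed = 2 × 0.06998 = 0.1400 mol.
Cells in series carry the same charge, so the same 0.1400 mol of electrons passes through cell 2.
K⁺ + e⁻ → K, so n(K) = 0.1400 / 1 = 0.1400 mol.
m(K) = 0.1400 × 39.1 = 5.47 g.

5.47 g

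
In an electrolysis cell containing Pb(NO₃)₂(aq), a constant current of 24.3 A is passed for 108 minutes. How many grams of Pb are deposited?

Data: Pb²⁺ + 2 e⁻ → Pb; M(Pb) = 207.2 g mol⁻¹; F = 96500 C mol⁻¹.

169 g

Q = I·t = 24.30 A × 6480.0 s = 157500 C.
n(e⁻) = Q/F = 157500 / 96500 = 1.632 mol.
Pb²⁺ + 2 e⁻ → Pb, so n(Pb) = n(e⁻)/2 = 0.8159 mol.
m = n·M = 0.8159 × 207.2 = 169 g.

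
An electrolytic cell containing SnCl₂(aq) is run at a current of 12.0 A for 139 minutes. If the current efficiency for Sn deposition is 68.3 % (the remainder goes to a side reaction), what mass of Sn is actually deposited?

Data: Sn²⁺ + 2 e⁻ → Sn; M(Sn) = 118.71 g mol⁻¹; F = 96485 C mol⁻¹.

Q = I·t = 12.00 × 8340.0 = 100100 C.
n(e⁻) = 100100/96485 = 1.037 mol; theoretically n(Sn) = 1.037/2 = 0.5186 mol, m_theo = 61.57 g.
At 68.3 % efficiency, m_actual = 0.683 × 61.57 = 42.0 g.

42.0 g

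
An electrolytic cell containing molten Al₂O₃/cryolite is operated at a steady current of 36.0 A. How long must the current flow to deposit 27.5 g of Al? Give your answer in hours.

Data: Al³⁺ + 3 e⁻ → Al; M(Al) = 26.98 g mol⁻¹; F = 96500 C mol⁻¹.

n(Al) = m/M = 27.5 / 26.98 = 1.019 mol.
Each Al atom requires 3 electrons, so n(e⁻) = 3 × 1.019 = 3.058 mol.
Q = n(e⁻)·F = 3.058 × 96500 = 295100 C.
t = Q/I = 295100 / 36.00 A = 8197 s = 2.28 h.

2.28 h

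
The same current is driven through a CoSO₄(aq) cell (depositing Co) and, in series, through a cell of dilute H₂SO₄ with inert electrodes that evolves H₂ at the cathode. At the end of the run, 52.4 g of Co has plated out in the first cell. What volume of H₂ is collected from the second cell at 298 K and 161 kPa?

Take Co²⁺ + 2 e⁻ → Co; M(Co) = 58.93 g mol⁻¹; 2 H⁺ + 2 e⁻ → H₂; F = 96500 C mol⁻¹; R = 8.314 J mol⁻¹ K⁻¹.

13.7 L

n(Co) = 52.4 / 58.93 = 0.8892 mol, so n(e⁻) = 2 × 0.8892 = 1.778 mol.
The cells are in series, so the same 1.778 mol of electrons passes through the second cell.
2 H⁺ + 2 e⁻ → H₂ — 2 mol e⁻ per mol H₂, so n(H₂) = 1.778/2 = 0.8892 mol.
V = nRT/P = (0.8892 × 8.314 × 298) / (161 × 10³) = 0.0137 m³ = 13.7 L.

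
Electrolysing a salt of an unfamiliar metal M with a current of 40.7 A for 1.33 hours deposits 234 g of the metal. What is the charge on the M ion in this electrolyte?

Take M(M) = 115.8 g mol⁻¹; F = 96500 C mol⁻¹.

+1

Q = I·t = 40.70 A × 4788.0 s = 194900 C, so n(e⁻) = 194900/96500 = 2.019 mol.
n(M) deposited = 234 / 115.8 = 2.021 mol.
Electrons per atom = n(e⁻)/n(M) = 2.019 / 2.021 = 0.999 ≈ 1, so the ion is M⁺.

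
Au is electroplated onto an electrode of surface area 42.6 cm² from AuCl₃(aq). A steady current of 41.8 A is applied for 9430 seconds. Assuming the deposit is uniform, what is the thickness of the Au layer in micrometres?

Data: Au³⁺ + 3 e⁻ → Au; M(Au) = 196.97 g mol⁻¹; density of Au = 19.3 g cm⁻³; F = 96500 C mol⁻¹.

Q = I·t = 41.80 × 9430.0 = 394200 C; n(e⁻) = 4.085 mol.
n(Au) = n(e⁻)/3 = 1.362 mol, so m = 1.362 × 196.97 = 268.2 g.
Volume = m/ρ = 268.2 / 19.3 = 13.90 cm³.
Thickness = V/A = 13.90 / 42.6 = 0.326 cm = 3260 μm.

3260 μm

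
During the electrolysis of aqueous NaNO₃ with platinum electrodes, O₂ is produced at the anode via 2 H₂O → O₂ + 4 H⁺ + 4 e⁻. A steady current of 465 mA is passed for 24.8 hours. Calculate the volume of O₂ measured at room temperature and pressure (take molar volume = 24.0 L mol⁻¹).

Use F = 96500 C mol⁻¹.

Q = I·t = 0.4650 A × 89280 s = 41520 C.
n(e⁻) = Q/F = 41520 / 96500 = 0.4302 mol.
4 electrons are transferred per O₂ molecule, so n(O₂) = 0.4302 / 4 = 0.1076 mol.
V = n × V_m = 0.1076 × 24.0 = 2.58 L.

2.58 L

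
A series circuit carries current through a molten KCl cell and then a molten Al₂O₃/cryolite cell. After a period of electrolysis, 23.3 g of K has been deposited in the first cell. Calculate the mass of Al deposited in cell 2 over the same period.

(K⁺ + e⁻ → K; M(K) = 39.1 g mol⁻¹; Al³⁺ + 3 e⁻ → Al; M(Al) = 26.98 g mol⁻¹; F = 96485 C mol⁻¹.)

5.36 g

n(K) = 23.3 / 39.1 = 0.5959 mol.
Since K⁺ + e⁻ → K, n(e⁻) passed = 1 × 0.5959 = 0.5959 mol.
Cells in series carry the same charge, so the same 0.5959 mol of electrons passes through cell 2.
Al³⁺ + 3 e⁻ → Al, so n(Al) = 0.5959 / 3 = 0.1986 mol.
m(Al) = 0.1986 × 26.98 = 5.36 g.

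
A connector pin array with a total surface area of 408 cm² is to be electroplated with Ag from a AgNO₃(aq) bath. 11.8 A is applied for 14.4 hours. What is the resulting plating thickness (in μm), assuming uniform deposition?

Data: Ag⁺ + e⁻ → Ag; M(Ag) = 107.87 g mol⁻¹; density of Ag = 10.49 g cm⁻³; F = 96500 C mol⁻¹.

Q = I·t = 11.80 × 51840 = 611700 C; n(e⁻) = 6.339 mol.
n(Ag) = n(e⁻)/1 = 6.339 mol, so m = 6.339 × 107.87 = 683.8 g.
Volume = m/ρ = 683.8 / 10.49 = 65.18 cm³.
Thickness = V/A = 65.18 / 408 = 0.160 cm = 1600 μm.

1600 μm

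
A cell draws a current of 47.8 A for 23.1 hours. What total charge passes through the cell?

3.98 × 10⁶ C

Q = I·t = 47.80 A × 83160 s = 3.98 × 10⁶ C.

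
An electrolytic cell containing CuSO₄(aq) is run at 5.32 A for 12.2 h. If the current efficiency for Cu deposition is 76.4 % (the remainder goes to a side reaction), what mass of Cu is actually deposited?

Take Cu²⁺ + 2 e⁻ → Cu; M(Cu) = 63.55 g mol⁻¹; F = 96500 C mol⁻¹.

Q = I·t = 5.320 × 43920 = 233700 C.
n(e⁻) = 233700/96500 = 2.421 mol; theoretically n(Cu) = 2.421/2 = 1.211 mol, m_theo = 76.94 g.
At 76.4 % efficiency, m_actual = 0.764 × 76.94 = 58.8 g.

58.8 g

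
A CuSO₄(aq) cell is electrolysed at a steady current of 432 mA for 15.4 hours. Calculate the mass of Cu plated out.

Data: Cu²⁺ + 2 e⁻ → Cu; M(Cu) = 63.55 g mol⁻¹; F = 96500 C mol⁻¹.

7.89 g

Q = I·t = 0.4320 A × 55440 s = 23950 C.
n(e⁻) = Q/F = 23950 / 96500 = 0.2482 mol.
Cu²⁺ + 2 e⁻ → Cu, so n(Cu) = n(e⁻)/2 = 0.1241 mol.
m = n·M = 0.1241 × 63.55 = 7.89 g.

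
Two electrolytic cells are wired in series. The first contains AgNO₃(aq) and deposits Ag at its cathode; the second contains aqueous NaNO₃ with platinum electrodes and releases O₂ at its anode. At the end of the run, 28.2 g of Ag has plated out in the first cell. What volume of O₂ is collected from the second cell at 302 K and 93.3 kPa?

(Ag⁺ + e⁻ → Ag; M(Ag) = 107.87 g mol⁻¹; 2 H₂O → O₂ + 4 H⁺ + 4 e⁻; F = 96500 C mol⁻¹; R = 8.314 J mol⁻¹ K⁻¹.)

n(Ag) = 28.2 / 107.87 = 0.2614 mol, so n(e⁻) = 1 × 0.2614 = 0.2614 mol.
The cells are in series, so the same 0.2614 mol of electrons passes through the second cell.
2 H₂O → O₂ + 4 H⁺ + 4 e⁻ — 4 mol e⁻ per mol O₂, so n(O₂) = 0.2614/4 = 0.06536 mol.
V = nRT/P = (0.06536 × 8.314 × 302) / (93.3 × 10³) = 0.00176 m³ = 1.76 L.

1.76 L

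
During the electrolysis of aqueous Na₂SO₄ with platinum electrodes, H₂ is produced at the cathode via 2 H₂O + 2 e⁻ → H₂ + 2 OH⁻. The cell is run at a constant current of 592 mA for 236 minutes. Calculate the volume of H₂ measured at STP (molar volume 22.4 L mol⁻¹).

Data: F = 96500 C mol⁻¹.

0.973 L

Q = I·t = 0.5920 A × 14160 s = 8383 C.
n(e⁻) = Q/F = 8383 / 96500 = 0.08687 mol.
2 electrons are transferred per H₂ molecule, so n(H₂) = 0.08687 / 2 = 0.04343 mol.
V = n × V_m = 0.04343 × 22.4 = 0.973 L.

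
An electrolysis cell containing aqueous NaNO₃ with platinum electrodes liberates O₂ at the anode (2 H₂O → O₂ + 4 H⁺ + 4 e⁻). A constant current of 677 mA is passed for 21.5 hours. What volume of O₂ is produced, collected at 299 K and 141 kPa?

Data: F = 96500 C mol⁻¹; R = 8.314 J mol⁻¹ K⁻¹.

2.39 L

Q = I·t = 0.6770 A × 77400 s = 52400 C.
n(e⁻) = Q/F = 52400 / 96500 = 0.5430 mol.
4 electrons are transferred per O₂ molecule, so n(O₂) = 0.5430 / 4 = 0.1358 mol.
V = nRT/P = (0.1358 × 8.314 × 299) / (141 × 10³ Pa) = 0.00239 m³ = 2.39 L.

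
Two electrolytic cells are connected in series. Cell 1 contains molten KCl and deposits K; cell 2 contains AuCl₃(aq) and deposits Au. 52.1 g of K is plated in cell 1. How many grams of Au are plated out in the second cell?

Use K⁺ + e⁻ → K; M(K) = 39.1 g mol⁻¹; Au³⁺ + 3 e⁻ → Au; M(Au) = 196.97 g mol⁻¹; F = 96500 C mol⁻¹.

n(K) = 52.1 / 39.1 = 1.332 mol.
Since K⁺ + e⁻ → K, n(e⁻) passed = 1 × 1.332 = 1.332 mol.
Cells in series carry the same charge, so the same 1.332 mol of electrons passes through cell 2.
Au³⁺ + 3 e⁻ → Au, so n(Au) = 1.332 / 3 = 0.4442 mol.
m(Au) = 0.4442 × 196.97 = 87.5 g.

87.5 g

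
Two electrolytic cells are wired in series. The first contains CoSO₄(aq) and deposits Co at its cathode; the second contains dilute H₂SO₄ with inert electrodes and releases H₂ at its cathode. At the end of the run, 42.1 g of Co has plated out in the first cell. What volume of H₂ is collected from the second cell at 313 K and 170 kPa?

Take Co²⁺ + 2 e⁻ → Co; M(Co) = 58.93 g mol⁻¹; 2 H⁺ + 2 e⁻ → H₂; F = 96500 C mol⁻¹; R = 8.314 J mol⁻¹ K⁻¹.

10.9 L

n(Co) = 42.1 / 58.93 = 0.7144 mol, so n(e⁻) = 2 × 0.7144 = 1.429 mol.
The cells are in series, so the same 1.429 mol of electrons passes through the second cell.
2 H⁺ + 2 e⁻ → H₂ — 2 mol e⁻ per mol H₂, so n(H₂) = 1.429/2 = 0.7144 mol.
V = nRT/P = (0.7144 × 8.314 × 313) / (170 × 10³) = 0.0109 m³ = 10.9 L.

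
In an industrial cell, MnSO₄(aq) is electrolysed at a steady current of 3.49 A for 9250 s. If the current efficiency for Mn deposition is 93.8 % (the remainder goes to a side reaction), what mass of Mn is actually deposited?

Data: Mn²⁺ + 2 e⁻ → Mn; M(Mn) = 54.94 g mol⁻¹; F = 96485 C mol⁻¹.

8.62 g

Q = I·t = 3.490 × 9250.0 = 32280 C.
n(e⁻) = 32280/96485 = 0.3346 mol; theoretically n(Mn) = 0.3346/2 = 0.1673 mol, m_theo = 9.191 g.
At 93.8 % efficiency, m_actual = 0.938 × 9.191 = 8.62 g.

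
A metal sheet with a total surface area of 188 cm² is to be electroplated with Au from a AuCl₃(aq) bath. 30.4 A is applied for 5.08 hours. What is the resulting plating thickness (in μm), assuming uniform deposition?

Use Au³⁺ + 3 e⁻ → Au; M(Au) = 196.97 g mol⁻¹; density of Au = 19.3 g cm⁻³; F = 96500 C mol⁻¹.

1040 μm

Q = I·t = 30.40 × 18288 = 556000 C; n(e⁻) = 5.761 mol.
n(Au) = n(e⁻)/3 = 1.920 mol, so m = 1.920 × 196.97 = 378.3 g.
Volume = m/ρ = 378.3 / 19.3 = 19.60 cm³.
Thickness = V/A = 19.60 / 188 = 0.104 cm = 1040 μm.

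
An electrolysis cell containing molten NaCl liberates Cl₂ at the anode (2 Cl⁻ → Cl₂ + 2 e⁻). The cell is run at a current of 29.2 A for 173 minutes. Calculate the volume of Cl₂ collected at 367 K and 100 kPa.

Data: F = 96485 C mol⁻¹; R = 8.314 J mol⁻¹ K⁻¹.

47.9 L

Q = I·t = 29.20 A × 10380 s = 303100 C.
n(e⁻) = Q/F = 303100 / 96485 = 3.141 mol.
2 electrons are transferred per Cl₂ molecule, so n(Cl₂) = 3.141 / 2 = 1.571 mol.
V = nRT/P = (1.571 × 8.314 × 367) / (100 × 10³ Pa) = 0.0479 m³ = 47.9 L.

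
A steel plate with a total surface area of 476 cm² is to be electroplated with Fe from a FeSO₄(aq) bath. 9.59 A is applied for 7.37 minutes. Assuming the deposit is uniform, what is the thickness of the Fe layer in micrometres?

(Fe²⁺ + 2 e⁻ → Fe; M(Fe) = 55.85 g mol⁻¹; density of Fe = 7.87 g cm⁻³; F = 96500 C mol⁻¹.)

3.28 μm

Q = I·t = 9.590 × 442.20 = 4241 C; n(e⁻) = 0.04395 mol.
n(Fe) = n(e⁻)/2 = 0.02197 mol, so m = 0.02197 × 55.85 = 1.227 g.
Volume = m/ρ = 1.227 / 7.87 = 0.1559 cm³.
Thickness = V/A = 0.1559 / 476 = 3.28 × 10⁻⁴ cm = 3.28 μm.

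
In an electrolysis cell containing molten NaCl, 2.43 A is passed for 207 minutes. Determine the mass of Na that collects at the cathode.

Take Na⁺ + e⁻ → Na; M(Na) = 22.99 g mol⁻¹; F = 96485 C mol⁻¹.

7.19 g

Q = I·t = 2.430 A × 12420 s = 30180 C.
n(e⁻) = Q/F = 30180 / 96485 = 0.3128 mol.
Na⁺ + e⁻ → Na, so n(Na) = n(e⁻)/1 = 0.3128 mol.
m = n·M = 0.3128 × 22.99 = 7.19 g.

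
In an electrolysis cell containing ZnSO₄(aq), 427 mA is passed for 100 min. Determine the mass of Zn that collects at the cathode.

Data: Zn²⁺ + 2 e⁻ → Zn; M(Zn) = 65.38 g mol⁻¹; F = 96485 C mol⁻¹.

0.868 g

Q = I·t = 0.4270 A × 6000.0 s = 2562 C.
n(e⁻) = Q/F = 2562 / 96485 = 0.02655 mol.
Zn²⁺ + 2 e⁻ → Zn, so n(Zn) = n(e⁻)/2 = 0.01328 mol.
m = n·M = 0.01328 × 65.38 = 0.868 g.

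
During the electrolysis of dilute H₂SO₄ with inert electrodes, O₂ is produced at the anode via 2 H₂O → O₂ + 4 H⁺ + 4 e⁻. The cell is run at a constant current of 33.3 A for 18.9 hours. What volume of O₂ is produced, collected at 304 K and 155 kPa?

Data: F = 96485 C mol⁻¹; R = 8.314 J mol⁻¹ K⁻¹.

95.7 L

Q = I·t = 33.30 A × 68040 s = 2266000 C.
n(e⁻) = Q/F = 2266000 / 96485 = 23.48 mol.
4 electrons are transferred per O₂ molecule, so n(O₂) = 23.48 / 4 = 5.871 mol.
V = nRT/P = (5.871 × 8.314 × 304) / (155 × 10³ Pa) = 0.0957 m³ = 95.7 L.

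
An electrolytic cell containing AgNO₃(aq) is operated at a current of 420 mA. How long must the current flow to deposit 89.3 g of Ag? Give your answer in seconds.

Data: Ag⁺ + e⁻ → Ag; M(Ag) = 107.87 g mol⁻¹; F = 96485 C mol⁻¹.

1.90 × 10⁵ s

n(Ag) = m/M = 89.3 / 107.87 = 0.8278 mol.
Each Ag atom requires 1 electron, so n(e⁻) = 1 × 0.8278 = 0.8278 mol.
Q = n(e⁻)·F = 0.8278 × 96485 = 79870 C.
t = Q/I = 79870 / 0.4200 A = 190200 s.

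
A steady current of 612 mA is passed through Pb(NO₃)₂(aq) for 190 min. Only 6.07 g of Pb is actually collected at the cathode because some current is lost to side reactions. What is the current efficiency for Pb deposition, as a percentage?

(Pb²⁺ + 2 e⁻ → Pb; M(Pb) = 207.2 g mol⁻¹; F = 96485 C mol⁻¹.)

81.0 %

Q = I·t = 0.6120 × 11400 = 6977 C; n(e⁻) = 6977/96485 = 0.07231 mol.
Theoretical n(Pb) = n(e⁻)/2 = 0.03615 mol, i.e. m_theo = 0.03615 × 207.2 = 7.491 g.
Efficiency = m_actual / m_theo = 6.07 / 7.491 = 81.0 %.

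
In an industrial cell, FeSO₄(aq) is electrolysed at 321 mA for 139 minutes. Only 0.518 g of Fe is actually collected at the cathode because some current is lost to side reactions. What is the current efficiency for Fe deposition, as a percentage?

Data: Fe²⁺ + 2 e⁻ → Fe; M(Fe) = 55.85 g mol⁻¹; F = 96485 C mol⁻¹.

66.9 %

Q = I·t = 0.3210 × 8340.0 = 2677 C; n(e⁻) = 2677/96485 = 0.02775 mol.
Theoretical n(Fe) = n(e⁻)/2 = 0.01387 mol, i.e. m_theo = 0.01387 × 55.85 = 0.7748 g.
Efficiency = m_actual / m_theo = 0.518 / 0.7748 = 66.9 %.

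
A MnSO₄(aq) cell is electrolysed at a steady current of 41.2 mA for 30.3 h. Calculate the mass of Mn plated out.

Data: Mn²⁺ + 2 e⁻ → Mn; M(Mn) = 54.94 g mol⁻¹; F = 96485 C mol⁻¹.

1.28 g

Q = I·t = 0.04120 A × 109080 s = 4494 C.
n(e⁻) = Q/F = 4494 / 96485 = 0.04658 mol.
Mn²⁺ + 2 e⁻ → Mn, so n(Mn) = n(e⁻)/2 = 0.02329 mol.
m = n·M = 0.02329 × 54.94 = 1.28 g.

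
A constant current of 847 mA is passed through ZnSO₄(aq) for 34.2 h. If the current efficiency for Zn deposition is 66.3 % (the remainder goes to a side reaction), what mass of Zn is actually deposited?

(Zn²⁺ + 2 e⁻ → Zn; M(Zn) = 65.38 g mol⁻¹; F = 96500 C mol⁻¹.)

23.4 g

Q = I·t = 0.8470 × 123120 = 104300 C.
n(e⁻) = 104300/96500 = 1.081 mol; theoretically n(Zn) = 1.081/2 = 0.5403 mol, m_theo = 35.33 g.
At 66.3 % efficiency, m_actual = 0.663 × 35.33 = 23.4 g.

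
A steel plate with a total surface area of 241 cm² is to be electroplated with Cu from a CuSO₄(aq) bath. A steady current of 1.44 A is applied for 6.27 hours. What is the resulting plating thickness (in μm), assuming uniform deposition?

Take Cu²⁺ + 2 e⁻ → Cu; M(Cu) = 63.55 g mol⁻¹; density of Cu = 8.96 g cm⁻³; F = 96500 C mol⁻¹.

49.6 μm

Q = I·t = 1.440 × 22572 = 32500 C; n(e⁻) = 0.3368 mol.
n(Cu) = n(e⁻)/2 = 0.1684 mol, so m = 0.1684 × 63.55 = 10.70 g.
Volume = m/ρ = 10.70 / 8.96 = 1.194 cm³.
Thickness = V/A = 1.194 / 241 = 0.00496 cm = 49.6 μm.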